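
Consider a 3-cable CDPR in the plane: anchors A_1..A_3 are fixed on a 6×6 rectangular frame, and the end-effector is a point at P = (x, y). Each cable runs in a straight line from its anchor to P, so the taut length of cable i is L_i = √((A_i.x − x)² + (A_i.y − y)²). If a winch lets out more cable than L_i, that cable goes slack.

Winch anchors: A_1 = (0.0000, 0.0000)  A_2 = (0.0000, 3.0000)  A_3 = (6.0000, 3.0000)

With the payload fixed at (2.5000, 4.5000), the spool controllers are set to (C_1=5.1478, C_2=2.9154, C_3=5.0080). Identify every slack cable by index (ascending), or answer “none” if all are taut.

3

cable 1: √((-2.5000)²+(-4.5000)²)=5.1478, C_1=5.1478: taut
cable 2: √((-2.5000)²+(-1.5000)²)=2.9155, C_2=2.9154: taut
cable 3: √((3.5000)²+(-1.5000)²)=3.8079, C_3=5.0080: slack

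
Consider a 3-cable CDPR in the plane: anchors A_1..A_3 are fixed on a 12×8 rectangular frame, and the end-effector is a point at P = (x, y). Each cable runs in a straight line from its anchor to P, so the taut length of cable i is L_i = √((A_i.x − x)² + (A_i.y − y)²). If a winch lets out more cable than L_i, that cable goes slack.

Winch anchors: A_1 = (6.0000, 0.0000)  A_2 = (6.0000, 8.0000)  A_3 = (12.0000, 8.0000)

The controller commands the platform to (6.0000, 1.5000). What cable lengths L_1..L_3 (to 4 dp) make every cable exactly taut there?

(1.5000, 6.5000, 8.8459)

L_1: Δ = A_1−P = (0.0000, -1.5000) → ‖Δ‖ = √2.2500 = 1.5000
L_2: Δ = A_2−P = (0.0000, 6.5000) → ‖Δ‖ = √42.2500 = 6.5000
L_3: Δ = A_3−P = (6.0000, 6.5000) → ‖Δ‖ = √78.2500 = 8.8459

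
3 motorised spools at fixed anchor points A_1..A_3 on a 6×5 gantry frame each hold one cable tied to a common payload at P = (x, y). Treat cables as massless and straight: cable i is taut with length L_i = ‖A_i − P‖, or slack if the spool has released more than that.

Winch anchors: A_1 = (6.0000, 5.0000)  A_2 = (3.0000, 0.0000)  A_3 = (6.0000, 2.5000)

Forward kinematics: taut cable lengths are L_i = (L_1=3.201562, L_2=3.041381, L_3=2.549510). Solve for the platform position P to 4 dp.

expand ‖A_i−P‖²=L_i² and subtract eq 1 (q_i ≔ ‖A_i‖²−L_i²)
q_1 = 36.0000+25.0000−10.2500 = 50.7500
eq1−eq2 → [6.0000  10.0000]·P = 51.0000
eq1−eq3 → [0.0000  5.0000]·P = 15.0000
2×2 solve → P = (3.5000, 3.0000)

(3.5000, 3.0000)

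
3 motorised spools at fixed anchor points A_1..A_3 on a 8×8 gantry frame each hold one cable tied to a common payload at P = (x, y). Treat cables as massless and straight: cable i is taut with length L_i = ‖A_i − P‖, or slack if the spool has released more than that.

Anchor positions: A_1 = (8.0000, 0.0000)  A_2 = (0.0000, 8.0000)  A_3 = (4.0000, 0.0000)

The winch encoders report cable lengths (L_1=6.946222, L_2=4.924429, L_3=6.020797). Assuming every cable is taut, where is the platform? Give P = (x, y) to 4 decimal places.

(4.5000, 6.0000)

each cable: (A_i−P)·(A_i−P) = L_i²; let k_i = ‖A_i‖²−L_i²
k_1 = 64.0000+0.0000−48.2500 = 15.7500
row 1: 16.0000x − 16.0000y = -24.0000  (k_2=39.7500)
row 2: 8.0000x + 0.0000y = 36.0000  (k_3=-20.2500)
Cramer on rows 1–2 → x = 4.5000, y = 6.0000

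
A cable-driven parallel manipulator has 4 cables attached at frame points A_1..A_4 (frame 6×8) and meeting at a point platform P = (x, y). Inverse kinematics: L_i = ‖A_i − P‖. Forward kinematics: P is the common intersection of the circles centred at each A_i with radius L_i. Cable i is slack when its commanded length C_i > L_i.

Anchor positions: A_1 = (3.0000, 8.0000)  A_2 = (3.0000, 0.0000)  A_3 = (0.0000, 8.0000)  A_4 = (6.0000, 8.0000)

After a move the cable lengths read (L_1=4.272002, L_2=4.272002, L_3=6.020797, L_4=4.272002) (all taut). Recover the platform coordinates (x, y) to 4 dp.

(4.5000, 4.0000)

expand ‖A_i−P‖²=L_i² and subtract eq 1 (q_i ≔ ‖A_i‖²−L_i²)
q_1 = 9.0000+64.0000−18.2500 = 54.7500
eq1−eq2 → [0.0000  16.0000]·P = 64.0000
eq1−eq3 → [6.0000  0.0000]·P = 27.0000
eq1−eq4 → [-6.0000  0.0000]·P = -27.0000
2×2 solve → P = (4.5000, 4.0000)
check cable 4: ‖A_4−P‖² = 18.2500 ≈ L_4² = 18.2500 ✓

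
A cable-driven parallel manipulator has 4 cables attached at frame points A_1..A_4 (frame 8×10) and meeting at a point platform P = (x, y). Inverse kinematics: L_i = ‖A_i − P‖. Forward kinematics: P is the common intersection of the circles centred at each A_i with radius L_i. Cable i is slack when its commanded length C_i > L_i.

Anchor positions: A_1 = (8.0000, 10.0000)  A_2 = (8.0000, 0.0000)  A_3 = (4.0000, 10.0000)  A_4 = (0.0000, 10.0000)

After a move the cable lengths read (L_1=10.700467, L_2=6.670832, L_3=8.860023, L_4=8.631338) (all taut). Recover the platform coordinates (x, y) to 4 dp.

(1.5000, 1.5000)

expand ‖A_i−P‖²=L_i² and subtract eq 1 (q_i ≔ ‖A_i‖²−L_i²)
q_1 = 64.0000+100.0000−114.5000 = 49.5000
eq1−eq2 → [0.0000  20.0000]·P = 30.0000
eq1−eq3 → [8.0000  0.0000]·P = 12.0000
eq1−eq4 → [16.0000  0.0000]·P = 24.0000
2×2 solve → P = (1.5000, 1.5000)
check cable 4: ‖A_4−P‖² = 74.5000 ≈ L_4² = 74.5000 ✓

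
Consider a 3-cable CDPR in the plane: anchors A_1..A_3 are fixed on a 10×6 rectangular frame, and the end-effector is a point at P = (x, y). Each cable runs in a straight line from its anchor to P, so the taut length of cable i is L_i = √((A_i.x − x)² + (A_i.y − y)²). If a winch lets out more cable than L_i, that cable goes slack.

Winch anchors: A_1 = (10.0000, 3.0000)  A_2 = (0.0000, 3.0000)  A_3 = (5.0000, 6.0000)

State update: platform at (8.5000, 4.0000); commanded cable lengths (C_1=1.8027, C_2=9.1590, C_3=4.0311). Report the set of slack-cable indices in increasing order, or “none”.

2

cable 1: L_1 = ‖A_1−P‖ = 1.8028;  C_1 = 1.8027 → taut
cable 2: L_2 = ‖A_2−P‖ = 8.5586;  C_2 = 9.1590 → slack
cable 3: L_3 = ‖A_3−P‖ = 4.0311;  C_3 = 4.0311 → taut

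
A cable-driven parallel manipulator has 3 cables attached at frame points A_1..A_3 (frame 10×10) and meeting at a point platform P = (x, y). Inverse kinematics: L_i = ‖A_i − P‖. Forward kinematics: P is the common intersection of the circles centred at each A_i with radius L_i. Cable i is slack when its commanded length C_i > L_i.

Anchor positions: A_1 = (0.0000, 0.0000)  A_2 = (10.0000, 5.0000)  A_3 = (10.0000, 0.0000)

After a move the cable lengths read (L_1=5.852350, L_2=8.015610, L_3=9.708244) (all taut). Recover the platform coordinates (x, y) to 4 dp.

(2.0000, 5.5000)

expand ‖A_i−P‖²=L_i² and subtract eq 1 (c_i ≔ ‖A_i‖²−L_i²)
c_1 = 0.0000+0.0000−34.2500 = -34.2500
eq1−eq2 → [-20.0000  -10.0000]·P = -95.0000
eq1−eq3 → [-20.0000  0.0000]·P = -40.0000
2×2 solve → P = (2.0000, 5.5000)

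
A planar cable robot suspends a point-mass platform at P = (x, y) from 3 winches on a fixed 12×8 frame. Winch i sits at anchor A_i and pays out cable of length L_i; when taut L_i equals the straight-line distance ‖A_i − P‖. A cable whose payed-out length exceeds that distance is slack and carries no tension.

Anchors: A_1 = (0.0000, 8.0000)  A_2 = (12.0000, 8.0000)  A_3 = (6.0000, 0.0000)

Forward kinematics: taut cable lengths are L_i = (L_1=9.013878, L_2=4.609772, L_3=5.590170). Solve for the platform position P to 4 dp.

circle eqns → linear via eq_j − eq_1; set k_j = A_j·A_j − L_j²
k_1 = 0.0000+64.0000−81.2500 = -17.2500
-24.0000·x + 0.0000·y = k_1−k_2 = -204.0000
-12.0000·x + 16.0000·y = k_1−k_3 = -22.0000
solve first two rows → x=8.5000, y=5.0000

(8.5000, 5.0000)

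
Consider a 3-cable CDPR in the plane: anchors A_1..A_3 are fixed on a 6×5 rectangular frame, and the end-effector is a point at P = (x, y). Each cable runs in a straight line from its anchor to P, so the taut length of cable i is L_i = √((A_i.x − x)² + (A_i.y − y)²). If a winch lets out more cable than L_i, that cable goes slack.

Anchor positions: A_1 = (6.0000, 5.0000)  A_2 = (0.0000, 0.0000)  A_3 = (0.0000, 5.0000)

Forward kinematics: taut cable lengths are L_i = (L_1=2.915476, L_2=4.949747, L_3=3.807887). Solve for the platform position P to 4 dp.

(3.5000, 3.5000)

expand ‖A_i−P‖²=L_i² and subtract eq 1 (k_i ≔ ‖A_i‖²−L_i²)
k_1 = 36.0000+25.0000−8.5000 = 52.5000
eq1−eq2 → [12.0000  10.0000]·P = 77.0000
eq1−eq3 → [12.0000  0.0000]·P = 42.0000
2×2 solve → P = (3.5000, 3.5000)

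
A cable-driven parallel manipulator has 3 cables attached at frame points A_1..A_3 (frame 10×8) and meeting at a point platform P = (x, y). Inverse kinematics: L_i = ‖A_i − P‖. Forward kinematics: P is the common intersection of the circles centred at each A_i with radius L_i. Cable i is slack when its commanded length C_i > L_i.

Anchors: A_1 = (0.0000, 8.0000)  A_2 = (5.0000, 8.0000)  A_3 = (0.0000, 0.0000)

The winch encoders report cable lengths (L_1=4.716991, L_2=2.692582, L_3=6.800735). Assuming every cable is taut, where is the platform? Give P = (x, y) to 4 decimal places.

(4.0000, 5.5000)

each cable: (A_i−P)·(A_i−P) = L_i²; let q_i = ‖A_i‖²−L_i²
q_1 = 0.0000+64.0000−22.2500 = 41.7500
row 1: -10.0000x + 0.0000y = -40.0000  (q_2=81.7500)
row 2: 0.0000x + 16.0000y = 88.0000  (q_3=-46.2500)
Cramer on rows 1–2 → x = 4.0000, y = 5.5000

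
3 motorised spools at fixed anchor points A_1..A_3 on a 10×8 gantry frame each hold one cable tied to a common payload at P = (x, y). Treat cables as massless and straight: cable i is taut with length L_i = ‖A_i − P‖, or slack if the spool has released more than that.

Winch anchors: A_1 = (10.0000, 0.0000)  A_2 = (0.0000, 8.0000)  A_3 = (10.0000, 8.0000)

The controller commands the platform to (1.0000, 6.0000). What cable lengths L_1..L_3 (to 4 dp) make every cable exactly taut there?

L_1: Δ = A_1−P = (9.0000, -6.0000) → ‖Δ‖ = √117.0000 = 10.8167
L_2: Δ = A_2−P = (-1.0000, 2.0000) → ‖Δ‖ = √5.0000 = 2.2361
L_3: Δ = A_3−P = (9.0000, 2.0000) → ‖Δ‖ = √85.0000 = 9.2195

(10.8167, 2.2361, 9.2195)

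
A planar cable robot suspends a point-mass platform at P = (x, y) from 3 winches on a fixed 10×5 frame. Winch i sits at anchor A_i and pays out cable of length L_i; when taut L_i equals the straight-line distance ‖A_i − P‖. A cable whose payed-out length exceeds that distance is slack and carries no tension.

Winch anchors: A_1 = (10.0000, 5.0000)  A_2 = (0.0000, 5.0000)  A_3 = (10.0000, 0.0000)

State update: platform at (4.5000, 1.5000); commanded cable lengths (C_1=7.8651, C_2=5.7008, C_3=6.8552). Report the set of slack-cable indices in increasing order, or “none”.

1, 3

cable 1: √((5.5000)²+(3.5000)²)=6.5192, C_1=7.8651: slack
cable 2: √((-4.5000)²+(3.5000)²)=5.7009, C_2=5.7008: taut
cable 3: √((5.5000)²+(-1.5000)²)=5.7009, C_3=6.8552: slack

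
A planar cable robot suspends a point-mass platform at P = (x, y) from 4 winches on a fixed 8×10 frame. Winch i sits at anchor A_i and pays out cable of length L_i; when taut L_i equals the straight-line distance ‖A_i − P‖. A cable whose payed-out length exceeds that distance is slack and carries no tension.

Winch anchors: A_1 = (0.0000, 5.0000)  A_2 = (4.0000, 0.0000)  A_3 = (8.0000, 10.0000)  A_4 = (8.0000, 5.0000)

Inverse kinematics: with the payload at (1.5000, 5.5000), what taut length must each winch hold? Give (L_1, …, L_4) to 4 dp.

cable 1: Δx=-1.5000, Δy=-0.5000; L_1 = √(Δx²+Δy²) = 1.5811
cable 2: Δx=2.5000, Δy=-5.5000; L_2 = √(Δx²+Δy²) = 6.0415
cable 3: Δx=6.5000, Δy=4.5000; L_3 = √(Δx²+Δy²) = 7.9057
cable 4: Δx=6.5000, Δy=-0.5000; L_4 = √(Δx²+Δy²) = 6.5192

(1.5811, 6.0415, 7.9057, 6.5192)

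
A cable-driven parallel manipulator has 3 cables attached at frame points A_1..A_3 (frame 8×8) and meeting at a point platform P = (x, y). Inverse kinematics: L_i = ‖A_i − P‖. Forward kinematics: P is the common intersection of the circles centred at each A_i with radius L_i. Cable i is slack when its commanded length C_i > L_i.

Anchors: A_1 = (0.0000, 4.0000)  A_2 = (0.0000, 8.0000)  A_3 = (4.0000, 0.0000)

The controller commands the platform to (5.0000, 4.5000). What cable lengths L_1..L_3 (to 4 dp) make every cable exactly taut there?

(5.0249, 6.1033, 4.6098)

L_1 = √((0.0000−5.0000)² + (4.0000−4.5000)²) = 5.0249
L_2 = √((0.0000−5.0000)² + (8.0000−4.5000)²) = 6.1033
L_3 = √((4.0000−5.0000)² + (0.0000−4.5000)²) = 4.6098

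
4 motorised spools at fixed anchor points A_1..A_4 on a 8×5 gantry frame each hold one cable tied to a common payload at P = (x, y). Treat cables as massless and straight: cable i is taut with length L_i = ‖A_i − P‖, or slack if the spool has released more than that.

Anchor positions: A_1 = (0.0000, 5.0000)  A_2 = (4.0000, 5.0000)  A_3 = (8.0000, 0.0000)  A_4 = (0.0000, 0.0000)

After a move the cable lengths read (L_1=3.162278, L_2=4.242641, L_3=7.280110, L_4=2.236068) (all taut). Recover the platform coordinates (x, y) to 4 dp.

expand ‖A_i−P‖²=L_i² and subtract eq 1 (c_i ≔ ‖A_i‖²−L_i²)
c_1 = 0.0000+25.0000−10.0000 = 15.0000
eq1−eq2 → [-8.0000  0.0000]·P = -8.0000
eq1−eq3 → [-16.0000  10.0000]·P = 4.0000
eq1−eq4 → [0.0000  10.0000]·P = 20.0000
2×2 solve → P = (1.0000, 2.0000)
check cable 4: ‖A_4−P‖² = 5.0000 ≈ L_4² = 5.0000 ✓

(1.0000, 2.0000)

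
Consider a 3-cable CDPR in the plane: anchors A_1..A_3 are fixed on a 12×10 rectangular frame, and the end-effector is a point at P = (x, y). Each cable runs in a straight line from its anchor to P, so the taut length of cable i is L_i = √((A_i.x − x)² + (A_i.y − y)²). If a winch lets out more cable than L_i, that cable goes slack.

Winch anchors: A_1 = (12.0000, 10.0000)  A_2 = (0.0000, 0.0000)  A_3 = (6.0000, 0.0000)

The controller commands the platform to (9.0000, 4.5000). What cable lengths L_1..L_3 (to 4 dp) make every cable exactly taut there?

cable 1: Δx=3.0000, Δy=5.5000; L_1 = √(Δx²+Δy²) = 6.2650
cable 2: Δx=-9.0000, Δy=-4.5000; L_2 = √(Δx²+Δy²) = 10.0623
cable 3: Δx=-3.0000, Δy=-4.5000; L_3 = √(Δx²+Δy²) = 5.4083

(6.2650, 10.0623, 5.4083)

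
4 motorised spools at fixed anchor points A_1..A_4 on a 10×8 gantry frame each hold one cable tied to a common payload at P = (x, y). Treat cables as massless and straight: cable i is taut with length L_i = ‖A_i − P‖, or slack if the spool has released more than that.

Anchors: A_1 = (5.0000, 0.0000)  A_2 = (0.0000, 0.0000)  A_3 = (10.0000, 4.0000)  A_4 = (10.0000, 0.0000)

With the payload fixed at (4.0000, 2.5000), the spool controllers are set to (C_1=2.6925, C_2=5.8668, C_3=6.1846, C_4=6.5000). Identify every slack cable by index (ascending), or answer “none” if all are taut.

cable 1: L_1 = ‖A_1−P‖ = 2.6926;  C_1 = 2.6925 → taut
cable 2: L_2 = ‖A_2−P‖ = 4.7170;  C_2 = 5.8668 → slack
cable 3: L_3 = ‖A_3−P‖ = 6.1847;  C_3 = 6.1846 → taut
cable 4: L_4 = ‖A_4−P‖ = 6.5000;  C_4 = 6.5000 → taut

2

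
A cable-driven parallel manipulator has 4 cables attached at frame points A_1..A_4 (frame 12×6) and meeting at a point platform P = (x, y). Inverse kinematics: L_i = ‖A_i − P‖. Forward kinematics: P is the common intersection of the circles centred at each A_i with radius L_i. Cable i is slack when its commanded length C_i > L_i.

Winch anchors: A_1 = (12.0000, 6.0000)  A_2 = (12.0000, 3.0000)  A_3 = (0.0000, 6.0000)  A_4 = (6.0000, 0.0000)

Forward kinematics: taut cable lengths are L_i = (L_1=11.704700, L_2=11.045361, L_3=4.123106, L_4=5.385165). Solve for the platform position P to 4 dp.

(1.0000, 2.0000)

each cable: (A_i−P)·(A_i−P) = L_i²; let c_i = ‖A_i‖²−L_i²
c_1 = 144.0000+36.0000−137.0000 = 43.0000
row 1: 0.0000x + 6.0000y = 12.0000  (c_2=31.0000)
row 2: 24.0000x + 0.0000y = 24.0000  (c_3=19.0000)
row 3: 12.0000x + 12.0000y = 36.0000  (c_4=7.0000)
Cramer on rows 1–2 → x = 1.0000, y = 2.0000
check cable 4: ‖A_4−P‖² = 29.0000 ≈ L_4² = 29.0000 ✓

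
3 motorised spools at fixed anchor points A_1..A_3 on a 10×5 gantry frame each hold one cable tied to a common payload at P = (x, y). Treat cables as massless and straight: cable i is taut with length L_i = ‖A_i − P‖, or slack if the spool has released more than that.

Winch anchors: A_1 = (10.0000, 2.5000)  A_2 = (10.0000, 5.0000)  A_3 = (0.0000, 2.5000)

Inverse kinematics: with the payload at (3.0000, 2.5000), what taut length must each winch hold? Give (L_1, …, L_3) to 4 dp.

cable 1: Δx=7.0000, Δy=0.0000; L_1 = √(Δx²+Δy²) = 7.0000
cable 2: Δx=7.0000, Δy=2.5000; L_2 = √(Δx²+Δy²) = 7.4330
cable 3: Δx=-3.0000, Δy=0.0000; L_3 = √(Δx²+Δy²) = 3.0000

(7.0000, 7.4330, 3.0000)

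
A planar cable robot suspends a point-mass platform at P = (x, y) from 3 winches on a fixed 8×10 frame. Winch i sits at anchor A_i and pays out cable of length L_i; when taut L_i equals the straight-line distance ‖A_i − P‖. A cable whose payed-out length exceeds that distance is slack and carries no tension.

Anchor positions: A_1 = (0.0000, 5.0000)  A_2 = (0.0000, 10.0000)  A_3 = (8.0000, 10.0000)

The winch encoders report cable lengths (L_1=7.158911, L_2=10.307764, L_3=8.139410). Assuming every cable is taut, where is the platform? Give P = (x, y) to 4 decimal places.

circle eqns → linear via eq_j − eq_1; set k_j = A_j·A_j − L_j²
k_1 = 0.0000+25.0000−51.2500 = -26.2500
0.0000·x − 10.0000·y = k_1−k_2 = -20.0000
-16.0000·x − 10.0000·y = k_1−k_3 = -124.0000
solve first two rows → x=6.5000, y=2.0000

(6.5000, 2.0000)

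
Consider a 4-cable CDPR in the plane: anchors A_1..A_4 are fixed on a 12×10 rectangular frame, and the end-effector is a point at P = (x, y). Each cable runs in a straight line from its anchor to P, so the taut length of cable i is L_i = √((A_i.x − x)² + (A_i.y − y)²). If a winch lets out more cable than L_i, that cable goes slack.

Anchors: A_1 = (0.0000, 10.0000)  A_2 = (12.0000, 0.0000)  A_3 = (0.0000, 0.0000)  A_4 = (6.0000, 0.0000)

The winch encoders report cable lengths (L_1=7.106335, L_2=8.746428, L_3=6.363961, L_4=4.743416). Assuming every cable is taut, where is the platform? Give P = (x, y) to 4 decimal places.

expand ‖A_i−P‖²=L_i² and subtract eq 1 (q_i ≔ ‖A_i‖²−L_i²)
q_1 = 0.0000+100.0000−50.5000 = 49.5000
eq1−eq2 → [-24.0000  20.0000]·P = -18.0000
eq1−eq3 → [0.0000  20.0000]·P = 90.0000
eq1−eq4 → [-12.0000  20.0000]·P = 36.0000
2×2 solve → P = (4.5000, 4.5000)
check cable 4: ‖A_4−P‖² = 22.5000 ≈ L_4² = 22.5000 ✓

(4.5000, 4.5000)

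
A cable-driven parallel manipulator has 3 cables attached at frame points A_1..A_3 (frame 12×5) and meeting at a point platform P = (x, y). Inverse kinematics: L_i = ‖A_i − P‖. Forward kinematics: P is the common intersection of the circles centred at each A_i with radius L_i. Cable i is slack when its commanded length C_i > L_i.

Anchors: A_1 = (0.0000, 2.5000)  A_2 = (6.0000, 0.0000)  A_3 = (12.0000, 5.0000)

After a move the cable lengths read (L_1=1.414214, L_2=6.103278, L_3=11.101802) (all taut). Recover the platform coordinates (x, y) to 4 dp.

(1.0000, 3.5000)

circle eqns → linear via eq_j − eq_1; set c_j = A_j·A_j − L_j²
c_1 = 0.0000+6.2500−2.0000 = 4.2500
-12.0000·x + 5.0000·y = c_1−c_2 = 5.5000
-24.0000·x − 5.0000·y = c_1−c_3 = -41.5000
solve first two rows → x=1.0000, y=3.5000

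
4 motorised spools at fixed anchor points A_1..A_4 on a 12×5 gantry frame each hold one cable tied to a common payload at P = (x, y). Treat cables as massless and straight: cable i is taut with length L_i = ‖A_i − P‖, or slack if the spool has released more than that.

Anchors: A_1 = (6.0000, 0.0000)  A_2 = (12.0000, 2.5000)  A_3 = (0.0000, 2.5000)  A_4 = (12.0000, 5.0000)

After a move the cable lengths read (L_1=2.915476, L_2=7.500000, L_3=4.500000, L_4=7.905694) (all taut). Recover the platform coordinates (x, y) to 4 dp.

circle eqns → linear via eq_j − eq_1; set k_j = A_j·A_j − L_j²
k_1 = 36.0000+0.0000−8.5000 = 27.5000
-12.0000·x − 5.0000·y = k_1−k_2 = -66.5000
12.0000·x − 5.0000·y = k_1−k_3 = 41.5000
-12.0000·x − 10.0000·y = k_1−k_4 = -79.0000
solve first two rows → x=4.5000, y=2.5000
check cable 4: ‖A_4−P‖² = 62.5000 ≈ L_4² = 62.5000 ✓

(4.5000, 2.5000)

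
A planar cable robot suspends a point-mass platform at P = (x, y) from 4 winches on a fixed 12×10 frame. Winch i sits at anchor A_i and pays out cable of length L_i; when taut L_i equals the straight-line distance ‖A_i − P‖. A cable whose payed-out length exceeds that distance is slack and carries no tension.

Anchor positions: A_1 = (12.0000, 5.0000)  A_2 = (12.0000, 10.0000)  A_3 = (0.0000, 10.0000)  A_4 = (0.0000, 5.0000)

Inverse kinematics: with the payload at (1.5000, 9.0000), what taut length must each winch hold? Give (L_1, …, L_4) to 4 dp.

L_1: Δ = A_1−P = (10.5000, -4.0000) → ‖Δ‖ = √126.2500 = 11.2361
L_2: Δ = A_2−P = (10.5000, 1.0000) → ‖Δ‖ = √111.2500 = 10.5475
L_3: Δ = A_3−P = (-1.5000, 1.0000) → ‖Δ‖ = √3.2500 = 1.8028
L_4: Δ = A_4−P = (-1.5000, -4.0000) → ‖Δ‖ = √18.2500 = 4.2720

(11.2361, 10.5475, 1.8028, 4.2720)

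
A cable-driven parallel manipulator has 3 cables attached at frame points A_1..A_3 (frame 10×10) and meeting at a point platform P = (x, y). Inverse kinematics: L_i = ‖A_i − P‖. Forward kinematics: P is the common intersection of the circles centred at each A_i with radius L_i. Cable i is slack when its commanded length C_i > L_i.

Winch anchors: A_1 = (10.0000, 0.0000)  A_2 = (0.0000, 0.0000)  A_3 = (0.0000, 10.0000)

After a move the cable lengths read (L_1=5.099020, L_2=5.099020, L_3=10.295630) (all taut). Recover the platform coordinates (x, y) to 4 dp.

expand ‖A_i−P‖²=L_i² and subtract eq 1 (q_i ≔ ‖A_i‖²−L_i²)
q_1 = 100.0000+0.0000−26.0000 = 74.0000
eq1−eq2 → [20.0000  0.0000]·P = 100.0000
eq1−eq3 → [20.0000  -20.0000]·P = 80.0000
2×2 solve → P = (5.0000, 1.0000)

(5.0000, 1.0000)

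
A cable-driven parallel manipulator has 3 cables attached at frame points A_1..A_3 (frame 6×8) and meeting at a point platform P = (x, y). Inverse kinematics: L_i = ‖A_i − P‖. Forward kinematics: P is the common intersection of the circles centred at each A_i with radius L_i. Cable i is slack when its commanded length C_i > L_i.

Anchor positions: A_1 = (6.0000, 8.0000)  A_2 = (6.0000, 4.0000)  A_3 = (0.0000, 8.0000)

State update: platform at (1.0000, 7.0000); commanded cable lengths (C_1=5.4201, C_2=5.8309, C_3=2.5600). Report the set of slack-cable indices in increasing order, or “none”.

cable 1: √((5.0000)²+(1.0000)²)=5.0990, C_1=5.4201: slack
cable 2: √((5.0000)²+(-3.0000)²)=5.8310, C_2=5.8309: taut
cable 3: √((-1.0000)²+(1.0000)²)=1.4142, C_3=2.5600: slack

1, 3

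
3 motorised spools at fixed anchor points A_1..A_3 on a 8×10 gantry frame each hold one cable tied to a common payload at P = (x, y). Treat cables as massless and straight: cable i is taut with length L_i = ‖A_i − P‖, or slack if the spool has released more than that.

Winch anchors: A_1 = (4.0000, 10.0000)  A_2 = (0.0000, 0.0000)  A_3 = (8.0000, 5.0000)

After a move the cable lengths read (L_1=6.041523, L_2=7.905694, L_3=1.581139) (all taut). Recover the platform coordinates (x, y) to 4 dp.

each cable: (A_i−P)·(A_i−P) = L_i²; let k_i = ‖A_i‖²−L_i²
k_1 = 16.0000+100.0000−36.5000 = 79.5000
row 1: 8.0000x + 20.0000y = 142.0000  (k_2=-62.5000)
row 2: -8.0000x + 10.0000y = -7.0000  (k_3=86.5000)
Cramer on rows 1–2 → x = 6.5000, y = 4.5000

(6.5000, 4.5000)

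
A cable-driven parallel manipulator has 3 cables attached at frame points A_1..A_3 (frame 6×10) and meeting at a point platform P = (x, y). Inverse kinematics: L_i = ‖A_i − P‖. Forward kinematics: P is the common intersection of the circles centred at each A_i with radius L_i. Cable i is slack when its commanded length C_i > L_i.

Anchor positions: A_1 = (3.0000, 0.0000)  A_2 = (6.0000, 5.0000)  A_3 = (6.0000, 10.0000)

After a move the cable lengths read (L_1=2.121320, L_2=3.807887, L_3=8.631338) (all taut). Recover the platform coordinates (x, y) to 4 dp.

(4.5000, 1.5000)

circle eqns → linear via eq_j − eq_1; set k_j = A_j·A_j − L_j²
k_1 = 9.0000+0.0000−4.5000 = 4.5000
-6.0000·x − 10.0000·y = k_1−k_2 = -42.0000
-6.0000·x − 20.0000·y = k_1−k_3 = -57.0000
solve first two rows → x=4.5000, y=1.5000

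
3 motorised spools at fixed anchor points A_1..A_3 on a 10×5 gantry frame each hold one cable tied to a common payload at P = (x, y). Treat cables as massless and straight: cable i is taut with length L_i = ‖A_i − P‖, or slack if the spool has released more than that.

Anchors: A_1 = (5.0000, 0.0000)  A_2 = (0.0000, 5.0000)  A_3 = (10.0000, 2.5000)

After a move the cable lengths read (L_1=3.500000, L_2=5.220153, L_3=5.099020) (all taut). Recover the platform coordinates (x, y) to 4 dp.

(5.0000, 3.5000)

expand ‖A_i−P‖²=L_i² and subtract eq 1 (q_i ≔ ‖A_i‖²−L_i²)
q_1 = 25.0000+0.0000−12.2500 = 12.7500
eq1−eq2 → [10.0000  -10.0000]·P = 15.0000
eq1−eq3 → [-10.0000  -5.0000]·P = -67.5000
2×2 solve → P = (5.0000, 3.5000)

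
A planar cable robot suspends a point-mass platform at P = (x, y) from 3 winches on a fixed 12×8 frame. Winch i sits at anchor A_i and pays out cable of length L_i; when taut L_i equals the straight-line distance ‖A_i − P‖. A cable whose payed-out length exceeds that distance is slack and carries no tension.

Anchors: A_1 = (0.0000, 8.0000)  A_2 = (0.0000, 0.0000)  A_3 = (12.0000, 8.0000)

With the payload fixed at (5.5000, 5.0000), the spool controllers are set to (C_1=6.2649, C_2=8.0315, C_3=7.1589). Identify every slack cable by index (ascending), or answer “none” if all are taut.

cable 1: √((-5.5000)²+(3.0000)²)=6.2650, C_1=6.2649: taut
cable 2: √((-5.5000)²+(-5.0000)²)=7.4330, C_2=8.0315: slack
cable 3: √((6.5000)²+(3.0000)²)=7.1589, C_3=7.1589: taut

2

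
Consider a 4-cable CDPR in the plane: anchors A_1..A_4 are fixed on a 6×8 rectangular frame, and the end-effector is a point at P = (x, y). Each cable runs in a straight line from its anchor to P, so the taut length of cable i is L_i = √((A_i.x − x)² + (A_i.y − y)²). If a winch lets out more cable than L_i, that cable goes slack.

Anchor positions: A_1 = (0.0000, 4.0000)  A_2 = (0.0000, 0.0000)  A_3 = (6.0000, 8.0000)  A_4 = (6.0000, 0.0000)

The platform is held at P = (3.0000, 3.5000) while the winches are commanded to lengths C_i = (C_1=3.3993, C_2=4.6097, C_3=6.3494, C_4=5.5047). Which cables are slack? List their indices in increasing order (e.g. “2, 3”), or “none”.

i=1: geometric 3.0414 vs commanded 3.3993 ⇒ slack
i=2: geometric 4.6098 vs commanded 4.6097 ⇒ taut
i=3: geometric 5.4083 vs commanded 6.3494 ⇒ slack
i=4: geometric 4.6098 vs commanded 5.5047 ⇒ slack

1, 3, 4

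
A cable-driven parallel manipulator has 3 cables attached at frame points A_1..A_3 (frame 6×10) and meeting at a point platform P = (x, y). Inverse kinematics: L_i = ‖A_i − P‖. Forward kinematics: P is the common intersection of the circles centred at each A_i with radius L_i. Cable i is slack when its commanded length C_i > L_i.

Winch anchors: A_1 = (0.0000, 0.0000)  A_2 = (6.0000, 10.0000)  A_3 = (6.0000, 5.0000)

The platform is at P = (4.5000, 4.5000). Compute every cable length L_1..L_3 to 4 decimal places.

L_1 = √((0.0000−4.5000)² + (0.0000−4.5000)²) = 6.3640
L_2 = √((6.0000−4.5000)² + (10.0000−4.5000)²) = 5.7009
L_3 = √((6.0000−4.5000)² + (5.0000−4.5000)²) = 1.5811

(6.3640, 5.7009, 1.5811)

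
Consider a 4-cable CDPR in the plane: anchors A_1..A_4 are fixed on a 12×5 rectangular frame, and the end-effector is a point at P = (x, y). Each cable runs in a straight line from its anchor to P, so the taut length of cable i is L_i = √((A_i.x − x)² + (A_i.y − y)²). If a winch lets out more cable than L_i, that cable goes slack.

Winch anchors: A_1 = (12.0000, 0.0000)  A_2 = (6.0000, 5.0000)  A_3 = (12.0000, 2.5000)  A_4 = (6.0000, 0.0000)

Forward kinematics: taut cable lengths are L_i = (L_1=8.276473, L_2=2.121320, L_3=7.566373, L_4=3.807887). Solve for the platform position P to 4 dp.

expand ‖A_i−P‖²=L_i² and subtract eq 1 (k_i ≔ ‖A_i‖²−L_i²)
k_1 = 144.0000+0.0000−68.5000 = 75.5000
eq1−eq2 → [12.0000  -10.0000]·P = 19.0000
eq1−eq3 → [0.0000  -5.0000]·P = -17.5000
eq1−eq4 → [12.0000  0.0000]·P = 54.0000
2×2 solve → P = (4.5000, 3.5000)
check cable 4: ‖A_4−P‖² = 14.5000 ≈ L_4² = 14.5000 ✓

(4.5000, 3.5000)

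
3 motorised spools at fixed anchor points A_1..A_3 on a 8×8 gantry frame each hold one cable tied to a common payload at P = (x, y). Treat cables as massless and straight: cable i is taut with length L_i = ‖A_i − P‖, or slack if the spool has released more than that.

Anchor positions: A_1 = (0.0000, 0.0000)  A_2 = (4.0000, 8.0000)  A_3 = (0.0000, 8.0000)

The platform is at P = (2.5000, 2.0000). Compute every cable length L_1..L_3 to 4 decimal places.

cable 1: Δx=-2.5000, Δy=-2.0000; L_1 = √(Δx²+Δy²) = 3.2016
cable 2: Δx=1.5000, Δy=6.0000; L_2 = √(Δx²+Δy²) = 6.1847
cable 3: Δx=-2.5000, Δy=6.0000; L_3 = √(Δx²+Δy²) = 6.5000

(3.2016, 6.1847, 6.5000)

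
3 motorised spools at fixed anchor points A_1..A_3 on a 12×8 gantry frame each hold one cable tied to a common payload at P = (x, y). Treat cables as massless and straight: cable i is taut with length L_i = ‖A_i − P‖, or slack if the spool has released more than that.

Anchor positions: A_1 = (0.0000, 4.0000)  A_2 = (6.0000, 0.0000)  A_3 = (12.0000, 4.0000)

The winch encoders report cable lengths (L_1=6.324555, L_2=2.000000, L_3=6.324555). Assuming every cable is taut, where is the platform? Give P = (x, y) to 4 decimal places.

expand ‖A_i−P‖²=L_i² and subtract eq 1 (k_i ≔ ‖A_i‖²−L_i²)
k_1 = 0.0000+16.0000−40.0000 = -24.0000
eq1−eq2 → [-12.0000  8.0000]·P = -56.0000
eq1−eq3 → [-24.0000  0.0000]·P = -144.0000
2×2 solve → P = (6.0000, 2.0000)

(6.0000, 2.0000)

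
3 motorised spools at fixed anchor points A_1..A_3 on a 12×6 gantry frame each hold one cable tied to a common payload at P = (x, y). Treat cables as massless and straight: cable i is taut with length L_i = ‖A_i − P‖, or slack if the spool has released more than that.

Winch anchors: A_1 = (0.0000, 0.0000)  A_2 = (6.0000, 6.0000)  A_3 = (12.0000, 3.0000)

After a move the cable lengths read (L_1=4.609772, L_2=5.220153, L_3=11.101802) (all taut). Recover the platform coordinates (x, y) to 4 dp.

(1.0000, 4.5000)

circle eqns → linear via eq_j − eq_1; set c_j = A_j·A_j − L_j²
c_1 = 0.0000+0.0000−21.2500 = -21.2500
-12.0000·x − 12.0000·y = c_1−c_2 = -66.0000
-24.0000·x − 6.0000·y = c_1−c_3 = -51.0000
solve first two rows → x=1.0000, y=4.5000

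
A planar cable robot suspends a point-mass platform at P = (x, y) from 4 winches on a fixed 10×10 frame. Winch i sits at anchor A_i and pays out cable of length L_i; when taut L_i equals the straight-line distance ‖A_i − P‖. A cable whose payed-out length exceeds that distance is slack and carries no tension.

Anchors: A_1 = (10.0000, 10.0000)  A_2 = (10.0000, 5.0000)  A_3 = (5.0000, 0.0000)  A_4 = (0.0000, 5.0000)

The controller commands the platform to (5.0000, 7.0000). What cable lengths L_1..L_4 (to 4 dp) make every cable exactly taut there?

(5.8310, 5.3852, 7.0000, 5.3852)

cable 1: Δx=5.0000, Δy=3.0000; L_1 = √(Δx²+Δy²) = 5.8310
cable 2: Δx=5.0000, Δy=-2.0000; L_2 = √(Δx²+Δy²) = 5.3852
cable 3: Δx=0.0000, Δy=-7.0000; L_3 = √(Δx²+Δy²) = 7.0000
cable 4: Δx=-5.0000, Δy=-2.0000; L_4 = √(Δx²+Δy²) = 5.3852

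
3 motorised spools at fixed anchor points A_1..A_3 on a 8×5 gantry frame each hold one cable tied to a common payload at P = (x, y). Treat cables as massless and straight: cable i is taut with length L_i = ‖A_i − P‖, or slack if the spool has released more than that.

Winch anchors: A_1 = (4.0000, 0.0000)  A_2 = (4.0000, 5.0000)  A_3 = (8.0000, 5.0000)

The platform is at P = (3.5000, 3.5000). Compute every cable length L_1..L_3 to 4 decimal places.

L_1 = √((4.0000−3.5000)² + (0.0000−3.5000)²) = 3.5355
L_2 = √((4.0000−3.5000)² + (5.0000−3.5000)²) = 1.5811
L_3 = √((8.0000−3.5000)² + (5.0000−3.5000)²) = 4.7434

(3.5355, 1.5811, 4.7434)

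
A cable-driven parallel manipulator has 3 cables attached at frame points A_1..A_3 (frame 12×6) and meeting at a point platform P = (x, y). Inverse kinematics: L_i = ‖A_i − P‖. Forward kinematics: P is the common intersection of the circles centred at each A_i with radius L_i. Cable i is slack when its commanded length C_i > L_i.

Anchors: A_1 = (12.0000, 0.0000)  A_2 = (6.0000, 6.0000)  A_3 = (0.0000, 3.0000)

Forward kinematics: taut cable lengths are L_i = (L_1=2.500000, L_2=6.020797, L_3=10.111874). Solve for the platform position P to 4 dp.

(10.0000, 1.5000)

circle eqns → linear via eq_j − eq_1; set k_j = A_j·A_j − L_j²
k_1 = 144.0000+0.0000−6.2500 = 137.7500
12.0000·x − 12.0000·y = k_1−k_2 = 102.0000
24.0000·x − 6.0000·y = k_1−k_3 = 231.0000
solve first two rows → x=10.0000, y=1.5000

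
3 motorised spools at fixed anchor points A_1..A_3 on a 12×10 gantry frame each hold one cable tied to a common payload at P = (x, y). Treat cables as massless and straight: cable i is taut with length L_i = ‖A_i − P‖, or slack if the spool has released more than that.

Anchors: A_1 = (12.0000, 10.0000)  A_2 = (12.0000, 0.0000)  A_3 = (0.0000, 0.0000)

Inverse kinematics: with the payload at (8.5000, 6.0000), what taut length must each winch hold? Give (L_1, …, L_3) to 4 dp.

(5.3151, 6.9462, 10.4043)

L_1: Δ = A_1−P = (3.5000, 4.0000) → ‖Δ‖ = √28.2500 = 5.3151
L_2: Δ = A_2−P = (3.5000, -6.0000) → ‖Δ‖ = √48.2500 = 6.9462
L_3: Δ = A_3−P = (-8.5000, -6.0000) → ‖Δ‖ = √108.2500 = 10.4043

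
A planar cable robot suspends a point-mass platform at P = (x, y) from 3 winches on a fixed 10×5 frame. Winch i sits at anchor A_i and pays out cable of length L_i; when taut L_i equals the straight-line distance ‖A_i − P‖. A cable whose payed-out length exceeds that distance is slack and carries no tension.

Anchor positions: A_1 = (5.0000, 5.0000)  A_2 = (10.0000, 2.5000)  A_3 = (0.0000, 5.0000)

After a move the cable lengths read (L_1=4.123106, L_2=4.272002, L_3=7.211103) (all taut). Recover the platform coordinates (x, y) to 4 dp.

circle eqns → linear via eq_j − eq_1; set q_j = A_j·A_j − L_j²
q_1 = 25.0000+25.0000−17.0000 = 33.0000
-10.0000·x + 5.0000·y = q_1−q_2 = -55.0000
10.0000·x + 0.0000·y = q_1−q_3 = 60.0000
solve first two rows → x=6.0000, y=1.0000

(6.0000, 1.0000)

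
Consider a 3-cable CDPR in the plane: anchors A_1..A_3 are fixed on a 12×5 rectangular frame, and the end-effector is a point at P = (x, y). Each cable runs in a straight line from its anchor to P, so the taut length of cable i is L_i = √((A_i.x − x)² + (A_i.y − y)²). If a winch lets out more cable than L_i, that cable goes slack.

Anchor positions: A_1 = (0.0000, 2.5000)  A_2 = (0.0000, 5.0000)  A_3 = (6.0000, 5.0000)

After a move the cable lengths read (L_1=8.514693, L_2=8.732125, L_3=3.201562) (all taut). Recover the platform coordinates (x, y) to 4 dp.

each cable: (A_i−P)·(A_i−P) = L_i²; let k_i = ‖A_i‖²−L_i²
k_1 = 0.0000+6.2500−72.5000 = -66.2500
row 1: 0.0000x − 5.0000y = -15.0000  (k_2=-51.2500)
row 2: -12.0000x − 5.0000y = -117.0000  (k_3=50.7500)
Cramer on rows 1–2 → x = 8.5000, y = 3.0000

(8.5000, 3.0000)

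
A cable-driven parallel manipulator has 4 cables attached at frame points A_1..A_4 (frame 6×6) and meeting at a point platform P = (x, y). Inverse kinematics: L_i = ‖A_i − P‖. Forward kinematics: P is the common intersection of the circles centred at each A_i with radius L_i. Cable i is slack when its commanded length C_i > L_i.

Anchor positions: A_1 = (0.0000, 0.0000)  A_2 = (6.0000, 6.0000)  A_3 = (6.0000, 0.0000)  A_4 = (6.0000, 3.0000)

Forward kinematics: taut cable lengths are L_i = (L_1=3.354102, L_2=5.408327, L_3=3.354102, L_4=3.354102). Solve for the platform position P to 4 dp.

circle eqns → linear via eq_j − eq_1; set q_j = A_j·A_j − L_j²
q_1 = 0.0000+0.0000−11.2500 = -11.2500
-12.0000·x − 12.0000·y = q_1−q_2 = -54.0000
-12.0000·x + 0.0000·y = q_1−q_3 = -36.0000
-12.0000·x − 6.0000·y = q_1−q_4 = -45.0000
solve first two rows → x=3.0000, y=1.5000
check cable 4: ‖A_4−P‖² = 11.2500 ≈ L_4² = 11.2500 ✓

(3.0000, 1.5000)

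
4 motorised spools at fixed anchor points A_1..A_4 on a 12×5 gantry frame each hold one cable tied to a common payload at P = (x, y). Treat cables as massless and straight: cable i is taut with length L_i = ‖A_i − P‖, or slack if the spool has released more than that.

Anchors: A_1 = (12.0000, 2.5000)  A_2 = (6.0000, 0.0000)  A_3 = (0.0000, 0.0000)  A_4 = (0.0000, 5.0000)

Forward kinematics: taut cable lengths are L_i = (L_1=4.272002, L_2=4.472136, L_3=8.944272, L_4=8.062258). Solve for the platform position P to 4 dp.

(8.0000, 4.0000)

expand ‖A_i−P‖²=L_i² and subtract eq 1 (k_i ≔ ‖A_i‖²−L_i²)
k_1 = 144.0000+6.2500−18.2500 = 132.0000
eq1−eq2 → [12.0000  5.0000]·P = 116.0000
eq1−eq3 → [24.0000  5.0000]·P = 212.0000
eq1−eq4 → [24.0000  -5.0000]·P = 172.0000
2×2 solve → P = (8.0000, 4.0000)
check cable 4: ‖A_4−P‖² = 65.0000 ≈ L_4² = 65.0000 ✓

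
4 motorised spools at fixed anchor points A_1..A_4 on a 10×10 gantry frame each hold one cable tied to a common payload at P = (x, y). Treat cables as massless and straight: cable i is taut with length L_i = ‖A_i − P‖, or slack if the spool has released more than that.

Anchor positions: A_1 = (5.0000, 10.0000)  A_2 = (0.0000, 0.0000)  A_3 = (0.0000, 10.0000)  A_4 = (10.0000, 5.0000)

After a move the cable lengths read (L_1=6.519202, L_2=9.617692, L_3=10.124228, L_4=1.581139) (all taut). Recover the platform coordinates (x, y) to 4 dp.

(8.5000, 4.5000)

circle eqns → linear via eq_j − eq_1; set k_j = A_j·A_j − L_j²
k_1 = 25.0000+100.0000−42.5000 = 82.5000
10.0000·x + 20.0000·y = k_1−k_2 = 175.0000
10.0000·x + 0.0000·y = k_1−k_3 = 85.0000
-10.0000·x + 10.0000·y = k_1−k_4 = -40.0000
solve first two rows → x=8.5000, y=4.5000
check cable 4: ‖A_4−P‖² = 2.5000 ≈ L_4² = 2.5000 ✓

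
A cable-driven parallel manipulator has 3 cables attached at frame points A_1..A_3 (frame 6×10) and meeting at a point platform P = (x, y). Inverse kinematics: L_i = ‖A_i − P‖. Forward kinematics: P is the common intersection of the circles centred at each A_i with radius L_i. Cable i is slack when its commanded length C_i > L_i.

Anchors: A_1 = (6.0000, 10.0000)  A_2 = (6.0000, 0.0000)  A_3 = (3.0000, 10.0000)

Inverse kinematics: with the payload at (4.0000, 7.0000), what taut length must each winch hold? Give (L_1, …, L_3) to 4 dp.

(3.6056, 7.2801, 3.1623)

L_1: Δ = A_1−P = (2.0000, 3.0000) → ‖Δ‖ = √13.0000 = 3.6056
L_2: Δ = A_2−P = (2.0000, -7.0000) → ‖Δ‖ = √53.0000 = 7.2801
L_3: Δ = A_3−P = (-1.0000, 3.0000) → ‖Δ‖ = √10.0000 = 3.1623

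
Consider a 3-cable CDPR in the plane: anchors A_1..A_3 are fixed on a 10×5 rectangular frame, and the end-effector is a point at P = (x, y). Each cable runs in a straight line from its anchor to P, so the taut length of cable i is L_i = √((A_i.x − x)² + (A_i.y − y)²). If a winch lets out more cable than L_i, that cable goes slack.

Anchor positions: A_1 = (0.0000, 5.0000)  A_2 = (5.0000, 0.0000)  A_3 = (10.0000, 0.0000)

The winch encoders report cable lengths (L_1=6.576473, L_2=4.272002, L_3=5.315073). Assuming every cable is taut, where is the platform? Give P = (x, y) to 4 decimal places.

circle eqns → linear via eq_j − eq_1; set c_j = A_j·A_j − L_j²
c_1 = 0.0000+25.0000−43.2500 = -18.2500
-10.0000·x + 10.0000·y = c_1−c_2 = -25.0000
-20.0000·x + 10.0000·y = c_1−c_3 = -90.0000
solve first two rows → x=6.5000, y=4.0000

(6.5000, 4.0000)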